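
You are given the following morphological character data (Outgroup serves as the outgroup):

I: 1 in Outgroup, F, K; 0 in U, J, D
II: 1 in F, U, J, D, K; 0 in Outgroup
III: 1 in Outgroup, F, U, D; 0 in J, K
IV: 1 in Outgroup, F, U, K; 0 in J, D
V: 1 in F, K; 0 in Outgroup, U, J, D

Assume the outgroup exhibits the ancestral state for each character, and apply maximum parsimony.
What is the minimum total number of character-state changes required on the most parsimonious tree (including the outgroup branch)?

Character polarity is set by the outgroup: the derived state is whichever differs from the outgroup's state, so for I, III, IV the derived state is '0', and for the remaining characters it is '1'.
Only D, J, and U show the derived state '0' for I, supporting them as a clade.
II (derived state '1') is shared by all ingroup taxa — unites the whole ingroup.
III (state '0') occurs in J and K but conflicts with the nesting implied by the other characters — most parsimoniously interpreted as homoplasy.
IV (derived state '0') is shared by D and J — a synapomorphy uniting that clade.
Only F and K show the derived state '1' for V, supporting them as a clade.
Most parsimonious ingroup topology: ((F,K),(U,(J,D))).
Changes per character on this tree: I: 1; II: 1; III: 2; IV: 1; V: 1.
Total = 6.

6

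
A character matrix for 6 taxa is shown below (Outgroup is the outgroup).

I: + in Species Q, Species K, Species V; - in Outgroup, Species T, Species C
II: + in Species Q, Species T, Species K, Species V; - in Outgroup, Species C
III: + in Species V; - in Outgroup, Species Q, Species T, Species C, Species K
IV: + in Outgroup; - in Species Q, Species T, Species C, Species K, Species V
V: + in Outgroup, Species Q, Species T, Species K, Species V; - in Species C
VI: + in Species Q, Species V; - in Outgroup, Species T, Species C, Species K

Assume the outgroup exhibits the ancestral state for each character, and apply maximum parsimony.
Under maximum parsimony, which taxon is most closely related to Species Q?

Character polarity is set by the outgroup: the derived state is whichever differs from the outgroup's state, so for IV, V the derived state is '-', and for the remaining characters it is '+'.
Only Species K, Species Q, and Species V show the derived state '+' for I, supporting them as a clade.
II (derived state '+') is shared by Species K, Species Q, Species T, and Species V — a synapomorphy uniting that clade.
III: derived state '+' in Species V only — an autapomorphy, so it tells us nothing about relationships among taxa.
IV (derived state '-') is shared by all ingroup taxa — unites the whole ingroup.
V (derived state '-') is unique to Species C (autapomorphy; uninformative for grouping).
VI: derived state '+' in Species Q and Species V only — synapomorphy for {Species Q, Species V}.
Most parsimonious ingroup topology: ((((Species Q,Species V),Species K),Species T),Species C).
Species Q and Species V form a cherry on this tree, so they are sister taxa.

Species V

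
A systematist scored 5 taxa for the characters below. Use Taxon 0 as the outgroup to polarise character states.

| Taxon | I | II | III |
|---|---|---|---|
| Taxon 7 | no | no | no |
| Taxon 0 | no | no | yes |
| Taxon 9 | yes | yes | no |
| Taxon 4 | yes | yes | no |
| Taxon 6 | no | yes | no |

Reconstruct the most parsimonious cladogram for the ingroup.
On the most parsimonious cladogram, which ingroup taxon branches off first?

Taxon 7

Character polarity is set by the outgroup: the derived state is whichever differs from the outgroup's state, so for III the derived state is 'no', and for the remaining characters it is 'yes'.
I (derived state 'yes') is shared by Taxon 4 and Taxon 9 — a synapomorphy uniting that clade.
II: derived state 'yes' in Taxon 4, Taxon 6, and Taxon 9 only — synapomorphy for {Taxon 4, Taxon 6, Taxon 9}.
All ingroup taxa share the derived state 'no' for III; it defines the ingroup but does not resolve relationships within it.
Most parsimonious ingroup topology: (((Taxon 4,Taxon 9),Taxon 6),Taxon 7).
Taxon 7 is sister to the clade containing all other ingroup taxa, so it is the earliest-diverging (most basal) ingroup lineage.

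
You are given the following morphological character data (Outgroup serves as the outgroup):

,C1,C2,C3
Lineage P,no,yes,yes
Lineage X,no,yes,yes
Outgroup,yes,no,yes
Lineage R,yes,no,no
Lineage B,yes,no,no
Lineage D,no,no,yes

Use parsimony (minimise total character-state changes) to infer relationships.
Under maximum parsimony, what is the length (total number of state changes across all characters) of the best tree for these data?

3

Character polarity is set by the outgroup: the derived state is whichever differs from the outgroup's state, so for C1, C3 the derived state is 'no', and for the remaining characters it is 'yes'.
C1 (derived state 'no') is shared by Lineage D, Lineage P, and Lineage X — a synapomorphy uniting that clade.
C2 (derived state 'yes') is shared by Lineage P and Lineage X — a synapomorphy uniting that clade.
Only Lineage B and Lineage R show the derived state 'no' for C3, supporting them as a clade.
Most parsimonious ingroup topology: ((Lineage B,Lineage R),((Lineage X,Lineage P),Lineage D)).
Changes per character on this tree: C1: 1; C2: 1; C3: 1.
Total = 3.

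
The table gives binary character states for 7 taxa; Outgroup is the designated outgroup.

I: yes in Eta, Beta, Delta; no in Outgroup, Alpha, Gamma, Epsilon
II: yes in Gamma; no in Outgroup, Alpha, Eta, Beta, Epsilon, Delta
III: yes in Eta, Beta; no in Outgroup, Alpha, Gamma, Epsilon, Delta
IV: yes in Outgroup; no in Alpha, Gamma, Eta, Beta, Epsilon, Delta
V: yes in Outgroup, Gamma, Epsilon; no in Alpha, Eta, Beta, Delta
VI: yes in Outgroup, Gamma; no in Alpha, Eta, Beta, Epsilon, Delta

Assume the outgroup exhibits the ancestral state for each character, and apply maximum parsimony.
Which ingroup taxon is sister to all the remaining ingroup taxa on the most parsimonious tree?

Character polarity is set by the outgroup: the derived state is whichever differs from the outgroup's state, so for IV, V, VI the derived state is 'no', and for the remaining characters it is 'yes'.
I: derived state 'yes' in Beta, Delta, and Eta only — synapomorphy for {Beta, Delta, Eta}.
II: derived state 'yes' in Gamma only — an autapomorphy, so it tells us nothing about relationships among taxa.
Only Beta and Eta show the derived state 'yes' for III, supporting them as a clade.
IV (derived state 'no') is shared by all ingroup taxa — unites the whole ingroup.
Only Alpha, Beta, Delta, and Eta show the derived state 'no' for V, supporting them as a clade.
VI (derived state 'no') is shared by Alpha, Beta, Delta, Epsilon, and Eta — a synapomorphy uniting that clade.
Most parsimonious ingroup topology: (((Alpha,((Eta,Beta),Delta)),Epsilon),Gamma).
Gamma is sister to the clade containing all other ingroup taxa, so it is the earliest-diverging (most basal) ingroup lineage.

Gamma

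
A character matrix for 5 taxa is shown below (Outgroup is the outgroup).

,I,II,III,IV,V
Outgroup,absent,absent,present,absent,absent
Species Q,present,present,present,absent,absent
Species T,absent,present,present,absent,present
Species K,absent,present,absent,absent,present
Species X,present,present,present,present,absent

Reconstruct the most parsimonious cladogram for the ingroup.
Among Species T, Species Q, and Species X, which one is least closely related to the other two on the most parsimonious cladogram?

Species T

Character polarity is set by the outgroup: the derived state is whichever differs from the outgroup's state, so for III the derived state is 'absent', and for the remaining characters it is 'present'.
I: derived state 'present' in Species Q and Species X only — synapomorphy for {Species Q, Species X}.
All ingroup taxa share the derived state 'present' for II; it defines the ingroup but does not resolve relationships within it.
III: derived state 'absent' in Species K only — an autapomorphy, so it tells us nothing about relationships among taxa.
IV: derived state 'present' in Species X only — an autapomorphy, so it tells us nothing about relationships among taxa.
V: derived state 'present' in Species K and Species T only — synapomorphy for {Species K, Species T}.
Most parsimonious ingroup topology: ((Species Q,Species X),(Species T,Species K)).
Species X and Species Q share a more recent common ancestor with each other than either does with Species T, so Species T is the least closely related of the three.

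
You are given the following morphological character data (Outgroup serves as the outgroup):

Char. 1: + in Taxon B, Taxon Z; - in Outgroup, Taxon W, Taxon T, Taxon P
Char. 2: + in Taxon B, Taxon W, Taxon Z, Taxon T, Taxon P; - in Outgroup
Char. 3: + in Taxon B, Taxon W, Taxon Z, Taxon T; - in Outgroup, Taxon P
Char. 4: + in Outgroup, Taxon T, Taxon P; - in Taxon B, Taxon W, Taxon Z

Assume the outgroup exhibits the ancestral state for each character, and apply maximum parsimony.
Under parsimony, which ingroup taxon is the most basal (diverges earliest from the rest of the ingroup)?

Taxon P

Character polarity is set by the outgroup: the derived state is whichever differs from the outgroup's state, so for Char. 4 the derived state is '-', and for the remaining characters it is '+'.
Char. 1: derived state '+' in Taxon B and Taxon Z only — synapomorphy for {Taxon B, Taxon Z}.
All ingroup taxa share the derived state '+' for Char. 2; it defines the ingroup but does not resolve relationships within it.
Char. 3: derived state '+' in Taxon B, Taxon T, Taxon W, and Taxon Z only — synapomorphy for {Taxon B, Taxon T, Taxon W, Taxon Z}.
Char. 4 (derived state '-') is shared by Taxon B, Taxon W, and Taxon Z — a synapomorphy uniting that clade.
Most parsimonious ingroup topology: ((((Taxon B,Taxon Z),Taxon W),Taxon T),Taxon P).
Taxon P is sister to the clade containing all other ingroup taxa, so it is the earliest-diverging (most basal) ingroup lineage.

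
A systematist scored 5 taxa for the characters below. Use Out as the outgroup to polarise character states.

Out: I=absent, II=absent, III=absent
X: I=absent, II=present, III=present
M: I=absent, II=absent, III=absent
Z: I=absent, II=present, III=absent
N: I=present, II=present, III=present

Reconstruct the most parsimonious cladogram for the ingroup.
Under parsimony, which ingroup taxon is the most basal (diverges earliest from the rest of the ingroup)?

The outgroup has state 'absent' for every character, so 'present' is the derived state throughout.
I (derived state 'present') is unique to N (autapomorphy; uninformative for grouping).
II: derived state 'present' in N, X, and Z only — synapomorphy for {N, X, Z}.
III: derived state 'present' in N and X only — synapomorphy for {N, X}.
Most parsimonious ingroup topology: (((X,N),Z),M).
M is sister to the clade containing all other ingroup taxa, so it is the earliest-diverging (most basal) ingroup lineage.

M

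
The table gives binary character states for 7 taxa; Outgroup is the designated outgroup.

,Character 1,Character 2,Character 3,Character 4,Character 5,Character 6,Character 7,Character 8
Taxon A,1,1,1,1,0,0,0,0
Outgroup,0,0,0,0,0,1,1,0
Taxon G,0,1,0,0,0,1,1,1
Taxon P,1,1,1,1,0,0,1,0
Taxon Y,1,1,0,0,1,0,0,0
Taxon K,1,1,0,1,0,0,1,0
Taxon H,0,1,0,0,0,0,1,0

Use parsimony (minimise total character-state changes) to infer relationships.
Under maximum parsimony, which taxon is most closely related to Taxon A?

Taxon P

Character polarity is set by the outgroup: the derived state is whichever differs from the outgroup's state, so for Character 6, Character 7 the derived state is '0', and for the remaining characters it is '1'.
Character 1 (derived state '1') is shared by Taxon A, Taxon K, Taxon P, and Taxon Y — a synapomorphy uniting that clade.
All ingroup taxa share the derived state '1' for Character 2; it defines the ingroup but does not resolve relationships within it.
Character 3: derived state '1' in Taxon A and Taxon P only — synapomorphy for {Taxon A, Taxon P}.
Only Taxon A, Taxon K, and Taxon P show the derived state '1' for Character 4, supporting them as a clade.
Character 5: derived state '1' in Taxon Y only — an autapomorphy, so it tells us nothing about relationships among taxa.
Character 6 (derived state '0') is shared by Taxon A, Taxon H, Taxon K, Taxon P, and Taxon Y — a synapomorphy uniting that clade.
Character 7 (state '0') occurs in Taxon A and Taxon Y but conflicts with the nesting implied by the other characters — most parsimoniously interpreted as homoplasy.
Character 8 (derived state '1') is unique to Taxon G (autapomorphy; uninformative for grouping).
Most parsimonious ingroup topology: (((((Taxon A,Taxon P),Taxon K),Taxon Y),Taxon H),Taxon G).
Taxon A and Taxon P form a cherry on this tree, so they are sister taxa.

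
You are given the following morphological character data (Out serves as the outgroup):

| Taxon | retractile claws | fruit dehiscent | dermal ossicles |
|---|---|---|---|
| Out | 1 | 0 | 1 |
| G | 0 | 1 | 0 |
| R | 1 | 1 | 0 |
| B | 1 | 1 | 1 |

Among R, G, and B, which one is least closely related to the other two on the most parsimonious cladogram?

B

Character polarity is set by the outgroup: the derived state is whichever differs from the outgroup's state, so for retractile claws, dermal ossicles the derived state is '0', and for the remaining characters it is '1'.
retractile claws: derived state '0' in G only — an autapomorphy, so it tells us nothing about relationships among taxa.
fruit dehiscent (derived state '1') is shared by all ingroup taxa — unites the whole ingroup.
dermal ossicles (derived state '0') is shared by G and R — a synapomorphy uniting that clade.
Most parsimonious ingroup topology: ((G,R),B).
R and G share a more recent common ancestor with each other than either does with B, so B is the least closely related of the three.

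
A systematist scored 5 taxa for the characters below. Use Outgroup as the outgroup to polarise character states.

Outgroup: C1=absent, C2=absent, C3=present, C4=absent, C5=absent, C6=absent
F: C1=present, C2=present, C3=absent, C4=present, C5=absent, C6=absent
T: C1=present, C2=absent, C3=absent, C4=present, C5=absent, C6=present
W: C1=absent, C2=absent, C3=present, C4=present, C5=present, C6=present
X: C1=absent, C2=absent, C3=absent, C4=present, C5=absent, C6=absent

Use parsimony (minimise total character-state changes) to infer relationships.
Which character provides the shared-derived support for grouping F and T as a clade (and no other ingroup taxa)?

C1

Character polarity is set by the outgroup: the derived state is whichever differs from the outgroup's state, so for C3 the derived state is 'absent', and for the remaining characters it is 'present'.
C1: derived state 'present' in F and T only — synapomorphy for {F, T}.
C2 (derived state 'present') is unique to F (autapomorphy; uninformative for grouping).
C3 (derived state 'absent') is shared by F, T, and X — a synapomorphy uniting that clade.
C4 (derived state 'present') is shared by all ingroup taxa — unites the whole ingroup.
C5 (derived state 'present') is unique to W (autapomorphy; uninformative for grouping).
C6 (state 'present') occurs in T and W but conflicts with the nesting implied by the other characters — most parsimoniously interpreted as homoplasy.
Most parsimonious ingroup topology: (((F,T),X),W).
The clade {F, T} is supported by C1: its derived state 'present' occurs in exactly those taxa and in no other taxon (including the outgroup).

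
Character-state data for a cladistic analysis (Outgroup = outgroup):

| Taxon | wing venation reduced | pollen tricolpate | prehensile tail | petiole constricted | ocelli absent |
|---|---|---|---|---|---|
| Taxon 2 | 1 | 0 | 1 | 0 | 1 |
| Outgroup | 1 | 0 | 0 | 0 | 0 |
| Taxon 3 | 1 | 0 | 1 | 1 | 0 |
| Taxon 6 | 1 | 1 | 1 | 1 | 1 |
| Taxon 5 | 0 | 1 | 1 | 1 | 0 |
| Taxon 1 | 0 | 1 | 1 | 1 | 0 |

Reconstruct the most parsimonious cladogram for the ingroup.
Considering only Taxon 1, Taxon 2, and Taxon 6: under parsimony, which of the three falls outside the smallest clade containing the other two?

Character polarity is set by the outgroup: the derived state is whichever differs from the outgroup's state, so for wing venation reduced the derived state is '0', and for the remaining characters it is '1'.
wing venation reduced: derived state '0' in Taxon 1 and Taxon 5 only — synapomorphy for {Taxon 1, Taxon 5}.
Only Taxon 1, Taxon 5, and Taxon 6 show the derived state '1' for pollen tricolpate, supporting them as a clade.
All ingroup taxa share the derived state '1' for prehensile tail; it defines the ingroup but does not resolve relationships within it.
petiole constricted: derived state '1' in Taxon 1, Taxon 3, Taxon 5, and Taxon 6 only — synapomorphy for {Taxon 1, Taxon 3, Taxon 5, Taxon 6}.
ocelli absent (state '1') occurs in Taxon 2 and Taxon 6 but conflicts with the nesting implied by the other characters — most parsimoniously interpreted as homoplasy.
Most parsimonious ingroup topology: ((Taxon 3,((Taxon 5,Taxon 1),Taxon 6)),Taxon 2).
Taxon 6 and Taxon 1 share a more recent common ancestor with each other than either does with Taxon 2, so Taxon 2 is the least closely related of the three.

Taxon 2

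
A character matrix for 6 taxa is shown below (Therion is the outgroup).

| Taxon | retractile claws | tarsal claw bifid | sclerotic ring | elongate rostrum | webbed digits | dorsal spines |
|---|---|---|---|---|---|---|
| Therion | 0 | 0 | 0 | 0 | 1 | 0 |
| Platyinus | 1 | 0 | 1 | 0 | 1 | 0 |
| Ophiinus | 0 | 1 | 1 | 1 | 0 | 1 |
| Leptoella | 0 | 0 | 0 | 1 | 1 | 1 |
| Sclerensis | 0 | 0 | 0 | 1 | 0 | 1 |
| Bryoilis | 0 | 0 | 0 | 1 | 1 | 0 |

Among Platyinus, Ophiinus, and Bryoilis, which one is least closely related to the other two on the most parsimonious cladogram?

Platyinus

Character polarity is set by the outgroup: the derived state is whichever differs from the outgroup's state, so for webbed digits the derived state is '0', and for the remaining characters it is '1'.
retractile claws: derived state '1' in Platyinus only — an autapomorphy, so it tells us nothing about relationships among taxa.
tarsal claw bifid: derived state '1' in Ophiinus only — an autapomorphy, so it tells us nothing about relationships among taxa.
sclerotic ring groups Ophiinus and Platyinus, which is incompatible with the clades supported by the remaining characters; treating it as convergent (homoplasy) costs fewer steps than any alternative tree.
elongate rostrum (derived state '1') is shared by Bryoilis, Leptoella, Ophiinus, and Sclerensis — a synapomorphy uniting that clade.
webbed digits (derived state '0') is shared by Ophiinus and Sclerensis — a synapomorphy uniting that clade.
dorsal spines: derived state '1' in Leptoella, Ophiinus, and Sclerensis only — synapomorphy for {Leptoella, Ophiinus, Sclerensis}.
Most parsimonious ingroup topology: (Platyinus,(((Ophiinus,Sclerensis),Leptoella),Bryoilis)).
Bryoilis and Ophiinus share a more recent common ancestor with each other than either does with Platyinus, so Platyinus is the least closely related of the three.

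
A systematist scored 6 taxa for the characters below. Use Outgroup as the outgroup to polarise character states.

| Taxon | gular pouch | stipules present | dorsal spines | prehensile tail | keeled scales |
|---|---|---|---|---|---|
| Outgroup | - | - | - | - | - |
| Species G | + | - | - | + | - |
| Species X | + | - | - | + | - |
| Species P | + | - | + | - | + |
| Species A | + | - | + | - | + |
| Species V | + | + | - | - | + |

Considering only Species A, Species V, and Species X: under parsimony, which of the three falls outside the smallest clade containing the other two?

Species X

The outgroup has state '-' for every character, so '+' is the derived state throughout.
gular pouch (derived state '+') is shared by all ingroup taxa — unites the whole ingroup.
stipules present: derived state '+' in Species V only — an autapomorphy, so it tells us nothing about relationships among taxa.
Only Species A and Species P show the derived state '+' for dorsal spines, supporting them as a clade.
prehensile tail: derived state '+' in Species G and Species X only — synapomorphy for {Species G, Species X}.
Only Species A, Species P, and Species V show the derived state '+' for keeled scales, supporting them as a clade.
Most parsimonious ingroup topology: ((Species G,Species X),((Species P,Species A),Species V)).
Species A and Species V share a more recent common ancestor with each other than either does with Species X, so Species X is the least closely related of the three.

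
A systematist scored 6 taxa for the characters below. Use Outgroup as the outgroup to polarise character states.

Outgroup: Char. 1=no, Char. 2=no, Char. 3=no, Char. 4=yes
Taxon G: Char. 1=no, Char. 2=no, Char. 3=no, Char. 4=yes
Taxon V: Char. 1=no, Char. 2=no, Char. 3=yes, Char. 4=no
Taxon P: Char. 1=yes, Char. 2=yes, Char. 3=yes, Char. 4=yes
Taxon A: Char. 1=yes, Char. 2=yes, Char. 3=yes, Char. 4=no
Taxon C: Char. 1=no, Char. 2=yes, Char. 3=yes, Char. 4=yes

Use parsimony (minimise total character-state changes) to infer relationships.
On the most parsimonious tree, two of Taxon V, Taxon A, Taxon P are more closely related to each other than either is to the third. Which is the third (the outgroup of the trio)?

Taxon V

Character polarity is set by the outgroup: the derived state is whichever differs from the outgroup's state, so for Char. 4 the derived state is 'no', and for the remaining characters it is 'yes'.
Only Taxon A and Taxon P show the derived state 'yes' for Char. 1, supporting them as a clade.
Char. 2 (derived state 'yes') is shared by Taxon A, Taxon C, and Taxon P — a synapomorphy uniting that clade.
Char. 3 (derived state 'yes') is shared by Taxon A, Taxon C, Taxon P, and Taxon V — a synapomorphy uniting that clade.
Char. 4 groups Taxon A and Taxon V, which is incompatible with the clades supported by the remaining characters; treating it as convergent (homoplasy) costs fewer steps than any alternative tree.
Most parsimonious ingroup topology: (Taxon G,(Taxon V,((Taxon P,Taxon A),Taxon C))).
Taxon P and Taxon A share a more recent common ancestor with each other than either does with Taxon V, so Taxon V is the least closely related of the three.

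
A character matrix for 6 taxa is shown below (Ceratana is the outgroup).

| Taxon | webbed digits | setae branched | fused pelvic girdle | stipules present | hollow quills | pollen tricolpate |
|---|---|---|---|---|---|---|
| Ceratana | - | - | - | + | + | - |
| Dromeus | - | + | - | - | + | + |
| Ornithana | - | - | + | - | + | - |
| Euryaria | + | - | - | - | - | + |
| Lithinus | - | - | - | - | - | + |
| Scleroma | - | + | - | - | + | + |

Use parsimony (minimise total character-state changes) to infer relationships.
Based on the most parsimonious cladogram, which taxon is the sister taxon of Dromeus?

Character polarity is set by the outgroup: the derived state is whichever differs from the outgroup's state, so for stipules present, hollow quills the derived state is '-', and for the remaining characters it is '+'.
webbed digits: derived state '+' in Euryaria only — an autapomorphy, so it tells us nothing about relationships among taxa.
Only Dromeus and Scleroma show the derived state '+' for setae branched, supporting them as a clade.
fused pelvic girdle (derived state '+') is unique to Ornithana (autapomorphy; uninformative for grouping).
All ingroup taxa share the derived state '-' for stipules present; it defines the ingroup but does not resolve relationships within it.
hollow quills (derived state '-') is shared by Euryaria and Lithinus — a synapomorphy uniting that clade.
Only Dromeus, Euryaria, Lithinus, and Scleroma show the derived state '+' for pollen tricolpate, supporting them as a clade.
Most parsimonious ingroup topology: (((Dromeus,Scleroma),(Euryaria,Lithinus)),Ornithana).
Dromeus and Scleroma form a cherry on this tree, so they are sister taxa.

Scleroma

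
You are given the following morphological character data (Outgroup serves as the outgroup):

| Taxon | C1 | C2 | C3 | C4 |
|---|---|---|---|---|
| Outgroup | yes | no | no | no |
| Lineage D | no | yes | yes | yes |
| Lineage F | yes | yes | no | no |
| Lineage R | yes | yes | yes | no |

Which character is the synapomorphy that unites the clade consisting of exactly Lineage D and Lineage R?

Character polarity is set by the outgroup: the derived state is whichever differs from the outgroup's state, so for C1 the derived state is 'no', and for the remaining characters it is 'yes'.
C1: derived state 'no' in Lineage D only — an autapomorphy, so it tells us nothing about relationships among taxa.
All ingroup taxa share the derived state 'yes' for C2; it defines the ingroup but does not resolve relationships within it.
Only Lineage D and Lineage R show the derived state 'yes' for C3, supporting them as a clade.
C4: derived state 'yes' in Lineage D only — an autapomorphy, so it tells us nothing about relationships among taxa.
Most parsimonious ingroup topology: ((Lineage D,Lineage R),Lineage F).
The clade {Lineage D, Lineage R} is supported by C3: its derived state 'yes' occurs in exactly those taxa and in no other taxon (including the outgroup).

C3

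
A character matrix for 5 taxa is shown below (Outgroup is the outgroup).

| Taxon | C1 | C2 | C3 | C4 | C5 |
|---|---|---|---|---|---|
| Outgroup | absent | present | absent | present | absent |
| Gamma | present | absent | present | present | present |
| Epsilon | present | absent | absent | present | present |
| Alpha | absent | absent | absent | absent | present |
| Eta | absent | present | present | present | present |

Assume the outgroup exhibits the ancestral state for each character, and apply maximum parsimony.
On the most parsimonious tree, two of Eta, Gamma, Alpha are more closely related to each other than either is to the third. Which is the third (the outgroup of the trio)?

Character polarity is set by the outgroup: the derived state is whichever differs from the outgroup's state, so for C2, C4 the derived state is 'absent', and for the remaining characters it is 'present'.
C1: derived state 'present' in Epsilon and Gamma only — synapomorphy for {Epsilon, Gamma}.
C2: derived state 'absent' in Alpha, Epsilon, and Gamma only — synapomorphy for {Alpha, Epsilon, Gamma}.
C3 groups Eta and Gamma, which is incompatible with the clades supported by the remaining characters; treating it as convergent (homoplasy) costs fewer steps than any alternative tree.
C4 (derived state 'absent') is unique to Alpha (autapomorphy; uninformative for grouping).
C5 (derived state 'present') is shared by all ingroup taxa — unites the whole ingroup.
Most parsimonious ingroup topology: (((Gamma,Epsilon),Alpha),Eta).
Alpha and Gamma share a more recent common ancestor with each other than either does with Eta, so Eta is the least closely related of the three.

Eta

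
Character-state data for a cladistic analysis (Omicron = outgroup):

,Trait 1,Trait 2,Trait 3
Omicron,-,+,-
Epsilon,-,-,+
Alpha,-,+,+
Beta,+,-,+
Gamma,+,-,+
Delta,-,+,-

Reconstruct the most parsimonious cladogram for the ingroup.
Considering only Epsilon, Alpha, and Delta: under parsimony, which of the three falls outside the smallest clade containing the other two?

Delta

Character polarity is set by the outgroup: the derived state is whichever differs from the outgroup's state, so for Trait 2 the derived state is '-', and for the remaining characters it is '+'.
Trait 1: derived state '+' in Beta and Gamma only — synapomorphy for {Beta, Gamma}.
Trait 2 (derived state '-') is shared by Beta, Epsilon, and Gamma — a synapomorphy uniting that clade.
Only Alpha, Beta, Epsilon, and Gamma show the derived state '+' for Trait 3, supporting them as a clade.
Most parsimonious ingroup topology: (((Epsilon,(Beta,Gamma)),Alpha),Delta).
Epsilon and Alpha share a more recent common ancestor with each other than either does with Delta, so Delta is the least closely related of the three.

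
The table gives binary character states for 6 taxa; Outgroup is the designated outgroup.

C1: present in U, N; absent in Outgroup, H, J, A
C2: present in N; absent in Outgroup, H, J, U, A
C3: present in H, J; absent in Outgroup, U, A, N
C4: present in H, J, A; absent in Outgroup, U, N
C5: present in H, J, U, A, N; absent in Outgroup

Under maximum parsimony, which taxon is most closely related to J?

The outgroup has state 'absent' for every character, so 'present' is the derived state throughout.
C1 (derived state 'present') is shared by N and U — a synapomorphy uniting that clade.
C2: derived state 'present' in N only — an autapomorphy, so it tells us nothing about relationships among taxa.
Only H and J show the derived state 'present' for C3, supporting them as a clade.
C4 (derived state 'present') is shared by A, H, and J — a synapomorphy uniting that clade.
C5 (derived state 'present') is shared by all ingroup taxa — unites the whole ingroup.
Most parsimonious ingroup topology: (((H,J),A),(U,N)).
J and H form a cherry on this tree, so they are sister taxa.

H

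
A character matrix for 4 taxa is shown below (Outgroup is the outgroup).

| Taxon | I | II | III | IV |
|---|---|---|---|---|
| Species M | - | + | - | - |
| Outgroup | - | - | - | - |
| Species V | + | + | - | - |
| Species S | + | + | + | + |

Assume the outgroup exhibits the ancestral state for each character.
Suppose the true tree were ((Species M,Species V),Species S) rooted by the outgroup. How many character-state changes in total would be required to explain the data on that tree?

5

Map each character onto ((Species M,Species V),Species S) (rooted by Outgroup) and count the minimum state changes it requires (Fitch parsimony):
I: 2; II: 1; III: 1; IV: 1.
Total tree length = 5.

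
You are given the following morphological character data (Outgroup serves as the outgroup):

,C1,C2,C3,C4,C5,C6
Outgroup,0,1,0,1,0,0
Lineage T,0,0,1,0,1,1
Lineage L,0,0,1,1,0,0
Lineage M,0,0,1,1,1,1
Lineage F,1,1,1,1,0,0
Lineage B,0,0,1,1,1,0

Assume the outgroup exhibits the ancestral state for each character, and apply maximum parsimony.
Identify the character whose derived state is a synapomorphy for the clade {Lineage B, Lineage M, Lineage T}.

Character polarity is set by the outgroup: the derived state is whichever differs from the outgroup's state, so for C2, C4 the derived state is '0', and for the remaining characters it is '1'.
C1 (derived state '1') is unique to Lineage F (autapomorphy; uninformative for grouping).
C2 (derived state '0') is shared by Lineage B, Lineage L, Lineage M, and Lineage T — a synapomorphy uniting that clade.
C3 (derived state '1') is shared by all ingroup taxa — unites the whole ingroup.
C4: derived state '0' in Lineage T only — an autapomorphy, so it tells us nothing about relationships among taxa.
C5 (derived state '1') is shared by Lineage B, Lineage M, and Lineage T — a synapomorphy uniting that clade.
C6 (derived state '1') is shared by Lineage M and Lineage T — a synapomorphy uniting that clade.
Most parsimonious ingroup topology: ((((Lineage T,Lineage M),Lineage B),Lineage L),Lineage F).
The clade {Lineage B, Lineage M, Lineage T} is supported by C5: its derived state '1' occurs in exactly those taxa and in no other taxon (including the outgroup).

C5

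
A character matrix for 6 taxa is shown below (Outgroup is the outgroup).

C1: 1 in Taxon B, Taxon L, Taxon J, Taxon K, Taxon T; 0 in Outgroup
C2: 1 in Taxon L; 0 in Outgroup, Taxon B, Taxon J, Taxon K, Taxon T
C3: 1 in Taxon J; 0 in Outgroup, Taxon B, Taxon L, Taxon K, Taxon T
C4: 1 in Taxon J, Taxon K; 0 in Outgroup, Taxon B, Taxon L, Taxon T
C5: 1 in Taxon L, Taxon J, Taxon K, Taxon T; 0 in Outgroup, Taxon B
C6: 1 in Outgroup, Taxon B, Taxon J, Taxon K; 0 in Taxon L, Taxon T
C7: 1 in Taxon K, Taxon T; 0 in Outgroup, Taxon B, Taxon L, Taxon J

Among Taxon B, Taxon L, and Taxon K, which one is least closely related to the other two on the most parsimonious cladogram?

Taxon B

Character polarity is set by the outgroup: the derived state is whichever differs from the outgroup's state, so for C6 the derived state is '0', and for the remaining characters it is '1'.
All ingroup taxa share the derived state '1' for C1; it defines the ingroup but does not resolve relationships within it.
C2: derived state '1' in Taxon L only — an autapomorphy, so it tells us nothing about relationships among taxa.
C3: derived state '1' in Taxon J only — an autapomorphy, so it tells us nothing about relationships among taxa.
C4: derived state '1' in Taxon J and Taxon K only — synapomorphy for {Taxon J, Taxon K}.
C5 (derived state '1') is shared by Taxon J, Taxon K, Taxon L, and Taxon T — a synapomorphy uniting that clade.
C6 (derived state '0') is shared by Taxon L and Taxon T — a synapomorphy uniting that clade.
C7 groups Taxon K and Taxon T, which is incompatible with the clades supported by the remaining characters; treating it as convergent (homoplasy) costs fewer steps than any alternative tree.
Most parsimonious ingroup topology: (Taxon B,((Taxon L,Taxon T),(Taxon J,Taxon K))).
Taxon K and Taxon L share a more recent common ancestor with each other than either does with Taxon B, so Taxon B is the least closely related of the three.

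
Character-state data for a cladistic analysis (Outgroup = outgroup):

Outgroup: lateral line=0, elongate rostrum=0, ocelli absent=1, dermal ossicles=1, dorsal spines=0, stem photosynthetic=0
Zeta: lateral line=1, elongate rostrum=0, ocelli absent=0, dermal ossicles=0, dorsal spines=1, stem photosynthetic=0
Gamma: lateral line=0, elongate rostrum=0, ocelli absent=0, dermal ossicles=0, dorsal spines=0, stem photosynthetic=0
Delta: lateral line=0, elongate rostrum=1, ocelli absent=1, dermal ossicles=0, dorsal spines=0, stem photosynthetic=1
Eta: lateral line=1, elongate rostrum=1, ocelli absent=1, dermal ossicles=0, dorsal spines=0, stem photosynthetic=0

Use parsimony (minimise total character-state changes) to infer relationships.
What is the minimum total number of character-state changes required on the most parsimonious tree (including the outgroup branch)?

7

Character polarity is set by the outgroup: the derived state is whichever differs from the outgroup's state, so for ocelli absent, dermal ossicles the derived state is '0', and for the remaining characters it is '1'.
lateral line (state '1') occurs in Eta and Zeta but conflicts with the nesting implied by the other characters — most parsimoniously interpreted as homoplasy.
elongate rostrum (derived state '1') is shared by Delta and Eta — a synapomorphy uniting that clade.
ocelli absent: derived state '0' in Gamma and Zeta only — synapomorphy for {Gamma, Zeta}.
All ingroup taxa share the derived state '0' for dermal ossicles; it defines the ingroup but does not resolve relationships within it.
dorsal spines: derived state '1' in Zeta only — an autapomorphy, so it tells us nothing about relationships among taxa.
stem photosynthetic: derived state '1' in Delta only — an autapomorphy, so it tells us nothing about relationships among taxa.
Most parsimonious ingroup topology: ((Zeta,Gamma),(Delta,Eta)).
Changes per character on this tree: lateral line: 2; elongate rostrum: 1; ocelli absent: 1; dermal ossicles: 1; dorsal spines: 1; stem photosynthetic: 1.
Total = 7.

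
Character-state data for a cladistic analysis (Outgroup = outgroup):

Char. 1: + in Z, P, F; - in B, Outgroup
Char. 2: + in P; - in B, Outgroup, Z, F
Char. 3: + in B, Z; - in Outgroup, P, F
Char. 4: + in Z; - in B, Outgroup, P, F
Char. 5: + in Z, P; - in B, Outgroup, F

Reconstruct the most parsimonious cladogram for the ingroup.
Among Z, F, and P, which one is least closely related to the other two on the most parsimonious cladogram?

F

The outgroup has state '-' for every character, so '+' is the derived state throughout.
Char. 1 (derived state '+') is shared by F, P, and Z — a synapomorphy uniting that clade.
Char. 2: derived state '+' in P only — an autapomorphy, so it tells us nothing about relationships among taxa.
Char. 3 groups B and Z, which is incompatible with the clades supported by the remaining characters; treating it as convergent (homoplasy) costs fewer steps than any alternative tree.
Char. 4 (derived state '+') is unique to Z (autapomorphy; uninformative for grouping).
Char. 5: derived state '+' in P and Z only — synapomorphy for {P, Z}.
Most parsimonious ingroup topology: (((P,Z),F),B).
Z and P share a more recent common ancestor with each other than either does with F, so F is the least closely related of the three.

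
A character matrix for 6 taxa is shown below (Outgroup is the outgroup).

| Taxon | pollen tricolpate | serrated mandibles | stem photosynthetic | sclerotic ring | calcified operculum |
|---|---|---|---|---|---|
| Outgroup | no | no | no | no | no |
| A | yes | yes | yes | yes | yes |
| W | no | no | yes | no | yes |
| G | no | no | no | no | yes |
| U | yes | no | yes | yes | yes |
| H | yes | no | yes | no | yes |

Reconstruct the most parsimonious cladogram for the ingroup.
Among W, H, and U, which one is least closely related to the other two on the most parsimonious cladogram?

The outgroup has state 'no' for every character, so 'yes' is the derived state throughout.
pollen tricolpate: derived state 'yes' in A, H, and U only — synapomorphy for {A, H, U}.
serrated mandibles (derived state 'yes') is unique to A (autapomorphy; uninformative for grouping).
stem photosynthetic (derived state 'yes') is shared by A, H, U, and W — a synapomorphy uniting that clade.
sclerotic ring: derived state 'yes' in A and U only — synapomorphy for {A, U}.
All ingroup taxa share the derived state 'yes' for calcified operculum; it defines the ingroup but does not resolve relationships within it.
Most parsimonious ingroup topology: ((((A,U),H),W),G).
U and H share a more recent common ancestor with each other than either does with W, so W is the least closely related of the three.

W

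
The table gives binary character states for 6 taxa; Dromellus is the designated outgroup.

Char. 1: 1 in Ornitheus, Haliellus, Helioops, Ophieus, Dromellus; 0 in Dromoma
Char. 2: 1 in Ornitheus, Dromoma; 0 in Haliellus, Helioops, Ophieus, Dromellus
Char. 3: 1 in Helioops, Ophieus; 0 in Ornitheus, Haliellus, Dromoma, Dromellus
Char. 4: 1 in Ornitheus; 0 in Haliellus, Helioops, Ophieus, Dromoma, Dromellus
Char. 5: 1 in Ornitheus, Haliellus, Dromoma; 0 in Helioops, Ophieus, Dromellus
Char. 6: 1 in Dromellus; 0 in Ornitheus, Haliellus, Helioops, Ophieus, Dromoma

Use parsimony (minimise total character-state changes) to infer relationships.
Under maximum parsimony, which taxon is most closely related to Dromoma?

Character polarity is set by the outgroup: the derived state is whichever differs from the outgroup's state, so for Char. 1, Char. 6 the derived state is '0', and for the remaining characters it is '1'.
Char. 1 (derived state '0') is unique to Dromoma (autapomorphy; uninformative for grouping).
Char. 2: derived state '1' in Dromoma and Ornitheus only — synapomorphy for {Dromoma, Ornitheus}.
Char. 3 (derived state '1') is shared by Helioops and Ophieus — a synapomorphy uniting that clade.
Char. 4 (derived state '1') is unique to Ornitheus (autapomorphy; uninformative for grouping).
Char. 5 (derived state '1') is shared by Dromoma, Haliellus, and Ornitheus — a synapomorphy uniting that clade.
All ingroup taxa share the derived state '0' for Char. 6; it defines the ingroup but does not resolve relationships within it.
Most parsimonious ingroup topology: ((Haliellus,(Dromoma,Ornitheus)),(Helioops,Ophieus)).
Dromoma and Ornitheus form a cherry on this tree, so they are sister taxa.

Ornitheus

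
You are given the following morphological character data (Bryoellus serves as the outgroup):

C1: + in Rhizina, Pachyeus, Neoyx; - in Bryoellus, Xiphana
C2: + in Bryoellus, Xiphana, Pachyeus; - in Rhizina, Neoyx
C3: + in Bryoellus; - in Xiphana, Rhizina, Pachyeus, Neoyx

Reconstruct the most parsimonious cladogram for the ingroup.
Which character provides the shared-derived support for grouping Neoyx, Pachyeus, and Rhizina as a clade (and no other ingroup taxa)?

Character polarity is set by the outgroup: the derived state is whichever differs from the outgroup's state, so for C2, C3 the derived state is '-', and for the remaining characters it is '+'.
C1 (derived state '+') is shared by Neoyx, Pachyeus, and Rhizina — a synapomorphy uniting that clade.
C2: derived state '-' in Neoyx and Rhizina only — synapomorphy for {Neoyx, Rhizina}.
C3 (derived state '-') is shared by all ingroup taxa — unites the whole ingroup.
Most parsimonious ingroup topology: (Xiphana,((Rhizina,Neoyx),Pachyeus)).
The clade {Neoyx, Pachyeus, Rhizina} is supported by C1: its derived state '+' occurs in exactly those taxa and in no other taxon (including the outgroup).

C1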